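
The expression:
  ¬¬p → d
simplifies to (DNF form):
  d ∨ ¬p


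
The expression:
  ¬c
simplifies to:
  ¬c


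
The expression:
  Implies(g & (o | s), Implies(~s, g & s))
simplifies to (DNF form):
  s | ~g | ~o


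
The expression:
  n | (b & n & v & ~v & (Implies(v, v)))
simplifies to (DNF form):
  n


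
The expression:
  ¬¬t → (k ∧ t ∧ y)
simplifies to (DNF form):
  (k ∧ y) ∨ ¬t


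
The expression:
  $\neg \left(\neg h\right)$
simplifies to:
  $h$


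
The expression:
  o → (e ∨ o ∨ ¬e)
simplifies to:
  True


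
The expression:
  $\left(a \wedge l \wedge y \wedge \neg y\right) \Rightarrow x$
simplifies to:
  $\text{True}$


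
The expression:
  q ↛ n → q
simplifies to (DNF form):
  True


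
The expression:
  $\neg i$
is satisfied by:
  {i: False}


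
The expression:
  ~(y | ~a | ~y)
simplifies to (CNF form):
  False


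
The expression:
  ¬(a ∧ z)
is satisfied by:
  {z: False, a: False}
  {a: True, z: False}
  {z: True, a: False}


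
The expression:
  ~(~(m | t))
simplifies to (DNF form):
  m | t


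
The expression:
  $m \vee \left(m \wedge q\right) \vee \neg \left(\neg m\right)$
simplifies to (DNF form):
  $m$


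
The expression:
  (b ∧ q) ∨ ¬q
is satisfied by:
  {b: True, q: False}
  {q: False, b: False}
  {q: True, b: True}


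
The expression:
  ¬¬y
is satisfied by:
  {y: True}


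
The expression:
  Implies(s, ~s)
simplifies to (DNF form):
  ~s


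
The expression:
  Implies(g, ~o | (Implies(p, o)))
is always true.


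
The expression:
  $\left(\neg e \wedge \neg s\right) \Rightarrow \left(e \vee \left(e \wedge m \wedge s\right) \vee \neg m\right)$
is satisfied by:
  {s: True, e: True, m: False}
  {s: True, m: False, e: False}
  {e: True, m: False, s: False}
  {e: False, m: False, s: False}
  {s: True, e: True, m: True}
  {s: True, m: True, e: False}
  {e: True, m: True, s: False}


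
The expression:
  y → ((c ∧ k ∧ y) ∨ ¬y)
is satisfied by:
  {c: True, k: True, y: False}
  {c: True, k: False, y: False}
  {k: True, c: False, y: False}
  {c: False, k: False, y: False}
  {y: True, c: True, k: True}


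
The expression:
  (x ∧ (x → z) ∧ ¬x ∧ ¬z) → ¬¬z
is always true.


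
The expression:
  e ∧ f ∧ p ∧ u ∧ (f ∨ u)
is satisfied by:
  {p: True, e: True, u: True, f: True}


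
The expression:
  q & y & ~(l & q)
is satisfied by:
  {y: True, q: True, l: False}


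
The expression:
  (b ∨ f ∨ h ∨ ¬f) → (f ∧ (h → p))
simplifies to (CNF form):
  f ∧ (p ∨ ¬h)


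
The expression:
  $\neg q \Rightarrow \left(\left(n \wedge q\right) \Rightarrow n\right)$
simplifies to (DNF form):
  $\text{True}$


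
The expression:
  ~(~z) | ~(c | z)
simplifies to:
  z | ~c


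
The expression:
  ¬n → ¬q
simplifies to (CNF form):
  n ∨ ¬q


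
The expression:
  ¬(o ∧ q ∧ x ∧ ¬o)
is always true.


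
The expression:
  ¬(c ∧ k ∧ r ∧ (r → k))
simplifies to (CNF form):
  ¬c ∨ ¬k ∨ ¬r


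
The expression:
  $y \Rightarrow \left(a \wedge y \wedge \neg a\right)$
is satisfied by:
  {y: False}


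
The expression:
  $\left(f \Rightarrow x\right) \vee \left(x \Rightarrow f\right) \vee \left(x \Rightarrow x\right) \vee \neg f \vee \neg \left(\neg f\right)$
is always true.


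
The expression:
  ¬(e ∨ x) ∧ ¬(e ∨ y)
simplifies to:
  ¬e ∧ ¬x ∧ ¬y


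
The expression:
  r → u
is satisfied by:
  {u: True, r: False}
  {r: False, u: False}
  {r: True, u: True}


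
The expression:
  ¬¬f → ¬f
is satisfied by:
  {f: False}


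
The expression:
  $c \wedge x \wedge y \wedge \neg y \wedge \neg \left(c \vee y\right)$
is never true.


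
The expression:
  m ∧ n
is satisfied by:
  {m: True, n: True}


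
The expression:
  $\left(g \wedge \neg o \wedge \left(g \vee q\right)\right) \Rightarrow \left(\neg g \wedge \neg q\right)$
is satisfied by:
  {o: True, g: False}
  {g: False, o: False}
  {g: True, o: True}


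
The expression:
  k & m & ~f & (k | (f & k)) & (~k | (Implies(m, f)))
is never true.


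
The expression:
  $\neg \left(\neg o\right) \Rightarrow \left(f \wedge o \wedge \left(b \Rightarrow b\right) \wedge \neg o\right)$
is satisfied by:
  {o: False}


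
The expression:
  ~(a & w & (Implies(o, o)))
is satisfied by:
  {w: False, a: False}
  {a: True, w: False}
  {w: True, a: False}


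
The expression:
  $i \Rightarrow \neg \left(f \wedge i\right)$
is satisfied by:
  {i: False, f: False}
  {f: True, i: False}
  {i: True, f: False}


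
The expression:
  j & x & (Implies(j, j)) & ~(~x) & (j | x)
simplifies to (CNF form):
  j & x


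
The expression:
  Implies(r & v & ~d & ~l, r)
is always true.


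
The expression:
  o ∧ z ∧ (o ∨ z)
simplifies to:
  o ∧ z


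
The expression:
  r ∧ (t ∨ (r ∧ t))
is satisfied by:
  {t: True, r: True}


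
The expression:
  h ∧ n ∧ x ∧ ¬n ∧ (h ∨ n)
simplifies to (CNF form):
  False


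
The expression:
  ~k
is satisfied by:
  {k: False}


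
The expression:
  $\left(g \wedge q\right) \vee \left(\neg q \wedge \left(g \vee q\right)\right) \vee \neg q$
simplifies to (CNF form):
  $g \vee \neg q$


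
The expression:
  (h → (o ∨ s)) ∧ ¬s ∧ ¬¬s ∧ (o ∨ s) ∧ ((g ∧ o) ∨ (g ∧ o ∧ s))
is never true.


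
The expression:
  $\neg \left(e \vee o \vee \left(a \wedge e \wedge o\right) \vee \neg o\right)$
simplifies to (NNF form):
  $\text{False}$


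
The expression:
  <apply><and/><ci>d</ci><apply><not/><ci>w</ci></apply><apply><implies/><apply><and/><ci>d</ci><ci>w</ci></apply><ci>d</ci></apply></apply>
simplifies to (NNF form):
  <apply><and/><ci>d</ci><apply><not/><ci>w</ci></apply></apply>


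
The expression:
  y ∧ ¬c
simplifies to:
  y ∧ ¬c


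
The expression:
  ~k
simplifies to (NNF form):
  ~k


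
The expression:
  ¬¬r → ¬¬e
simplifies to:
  e ∨ ¬r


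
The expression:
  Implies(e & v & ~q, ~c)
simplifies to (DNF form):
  q | ~c | ~e | ~v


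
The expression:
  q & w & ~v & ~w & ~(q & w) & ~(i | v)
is never true.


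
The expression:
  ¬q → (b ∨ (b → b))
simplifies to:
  True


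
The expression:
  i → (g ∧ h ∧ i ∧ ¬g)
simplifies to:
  ¬i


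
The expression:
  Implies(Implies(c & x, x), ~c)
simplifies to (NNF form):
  ~c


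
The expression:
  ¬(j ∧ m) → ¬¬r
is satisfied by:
  {r: True, j: True, m: True}
  {r: True, j: True, m: False}
  {r: True, m: True, j: False}
  {r: True, m: False, j: False}
  {j: True, m: True, r: False}


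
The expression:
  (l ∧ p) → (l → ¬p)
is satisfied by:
  {l: False, p: False}
  {p: True, l: False}
  {l: True, p: False}


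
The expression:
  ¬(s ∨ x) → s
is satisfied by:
  {x: True, s: True}
  {x: True, s: False}
  {s: True, x: False}


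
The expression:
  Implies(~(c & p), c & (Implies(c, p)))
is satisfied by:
  {c: True, p: True}


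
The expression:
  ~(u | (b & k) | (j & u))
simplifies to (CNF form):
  ~u & (~b | ~k)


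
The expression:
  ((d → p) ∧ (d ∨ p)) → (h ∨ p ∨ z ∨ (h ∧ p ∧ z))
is always true.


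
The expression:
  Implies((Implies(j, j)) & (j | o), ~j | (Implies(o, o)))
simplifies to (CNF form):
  True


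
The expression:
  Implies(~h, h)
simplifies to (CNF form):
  h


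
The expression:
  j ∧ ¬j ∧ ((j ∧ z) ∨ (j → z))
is never true.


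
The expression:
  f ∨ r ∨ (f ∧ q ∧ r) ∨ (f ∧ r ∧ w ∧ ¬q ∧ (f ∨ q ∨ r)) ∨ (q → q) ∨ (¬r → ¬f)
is always true.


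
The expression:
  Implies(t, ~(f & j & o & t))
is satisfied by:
  {o: False, t: False, j: False, f: False}
  {f: True, o: False, t: False, j: False}
  {j: True, o: False, t: False, f: False}
  {f: True, j: True, o: False, t: False}
  {t: True, f: False, o: False, j: False}
  {f: True, t: True, o: False, j: False}
  {j: True, t: True, f: False, o: False}
  {f: True, j: True, t: True, o: False}
  {o: True, j: False, t: False, f: False}
  {f: True, o: True, j: False, t: False}
  {j: True, o: True, f: False, t: False}
  {f: True, j: True, o: True, t: False}
  {t: True, o: True, j: False, f: False}
  {f: True, t: True, o: True, j: False}
  {j: True, t: True, o: True, f: False}


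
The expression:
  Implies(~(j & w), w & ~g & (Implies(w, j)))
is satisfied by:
  {j: True, w: True}


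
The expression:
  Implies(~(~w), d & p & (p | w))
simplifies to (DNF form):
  ~w | (d & p)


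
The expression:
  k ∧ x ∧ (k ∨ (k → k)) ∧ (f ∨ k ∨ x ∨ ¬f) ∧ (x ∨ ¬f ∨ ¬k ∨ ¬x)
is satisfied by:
  {x: True, k: True}


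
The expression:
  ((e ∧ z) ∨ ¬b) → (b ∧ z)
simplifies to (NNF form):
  b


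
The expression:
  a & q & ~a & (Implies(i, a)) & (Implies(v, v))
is never true.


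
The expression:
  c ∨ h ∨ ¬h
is always true.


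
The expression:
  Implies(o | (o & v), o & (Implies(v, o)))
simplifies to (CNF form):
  True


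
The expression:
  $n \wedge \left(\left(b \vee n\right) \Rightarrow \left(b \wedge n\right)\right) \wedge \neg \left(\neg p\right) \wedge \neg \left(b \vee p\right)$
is never true.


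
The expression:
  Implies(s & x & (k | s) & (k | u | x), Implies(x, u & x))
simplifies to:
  u | ~s | ~x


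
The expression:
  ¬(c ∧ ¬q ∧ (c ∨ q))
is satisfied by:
  {q: True, c: False}
  {c: False, q: False}
  {c: True, q: True}


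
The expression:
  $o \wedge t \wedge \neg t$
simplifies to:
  $\text{False}$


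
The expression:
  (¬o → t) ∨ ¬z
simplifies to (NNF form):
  o ∨ t ∨ ¬z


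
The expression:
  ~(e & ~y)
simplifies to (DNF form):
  y | ~e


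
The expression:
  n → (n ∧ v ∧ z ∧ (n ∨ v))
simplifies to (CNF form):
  (v ∨ ¬n) ∧ (z ∨ ¬n)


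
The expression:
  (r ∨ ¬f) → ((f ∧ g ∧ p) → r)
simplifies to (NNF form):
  True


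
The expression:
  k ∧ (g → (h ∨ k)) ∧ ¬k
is never true.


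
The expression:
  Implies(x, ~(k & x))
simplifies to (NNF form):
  ~k | ~x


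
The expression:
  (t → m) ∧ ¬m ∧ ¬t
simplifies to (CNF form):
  ¬m ∧ ¬t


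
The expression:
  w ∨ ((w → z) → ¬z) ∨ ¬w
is always true.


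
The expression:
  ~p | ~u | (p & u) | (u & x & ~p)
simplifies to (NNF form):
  True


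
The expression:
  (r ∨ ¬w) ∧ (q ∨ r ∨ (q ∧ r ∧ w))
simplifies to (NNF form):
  r ∨ (q ∧ ¬w)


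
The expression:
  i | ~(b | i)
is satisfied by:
  {i: True, b: False}
  {b: False, i: False}
  {b: True, i: True}


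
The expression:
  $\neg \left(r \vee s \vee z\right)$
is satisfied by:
  {r: False, z: False, s: False}


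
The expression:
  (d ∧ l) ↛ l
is never true.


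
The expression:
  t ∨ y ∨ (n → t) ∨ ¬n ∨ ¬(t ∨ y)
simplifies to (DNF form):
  True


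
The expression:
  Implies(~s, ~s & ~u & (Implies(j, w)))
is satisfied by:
  {s: True, w: True, j: False, u: False}
  {s: True, j: False, u: False, w: False}
  {s: True, w: True, j: True, u: False}
  {s: True, j: True, u: False, w: False}
  {s: True, u: True, w: True, j: False}
  {s: True, u: True, j: False, w: False}
  {s: True, w: True, u: True, j: True}
  {s: True, u: True, j: True, w: False}
  {w: True, j: False, u: False, s: False}
  {w: False, j: False, u: False, s: False}
  {w: True, j: True, u: False, s: False}


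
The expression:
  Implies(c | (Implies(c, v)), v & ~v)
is never true.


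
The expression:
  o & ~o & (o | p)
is never true.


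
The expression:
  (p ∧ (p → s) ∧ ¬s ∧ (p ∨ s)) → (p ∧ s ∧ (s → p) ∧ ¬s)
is always true.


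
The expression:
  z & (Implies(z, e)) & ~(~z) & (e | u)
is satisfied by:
  {z: True, e: True}


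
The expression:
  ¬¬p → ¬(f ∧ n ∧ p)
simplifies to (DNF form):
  ¬f ∨ ¬n ∨ ¬p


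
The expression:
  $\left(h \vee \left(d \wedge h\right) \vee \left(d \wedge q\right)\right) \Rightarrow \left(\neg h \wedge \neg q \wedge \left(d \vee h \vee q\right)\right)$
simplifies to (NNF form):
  $\neg h \wedge \left(\neg d \vee \neg q\right)$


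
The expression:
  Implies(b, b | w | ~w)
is always true.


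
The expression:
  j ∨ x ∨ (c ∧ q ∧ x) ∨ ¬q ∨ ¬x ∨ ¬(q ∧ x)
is always true.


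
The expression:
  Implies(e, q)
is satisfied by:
  {q: True, e: False}
  {e: False, q: False}
  {e: True, q: True}


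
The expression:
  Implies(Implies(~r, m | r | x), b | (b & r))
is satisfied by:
  {b: True, r: False, x: False, m: False}
  {b: True, m: True, r: False, x: False}
  {b: True, x: True, r: False, m: False}
  {b: True, m: True, x: True, r: False}
  {b: True, r: True, x: False, m: False}
  {b: True, m: True, r: True, x: False}
  {b: True, x: True, r: True, m: False}
  {b: True, m: True, x: True, r: True}
  {m: False, r: False, x: False, b: False}


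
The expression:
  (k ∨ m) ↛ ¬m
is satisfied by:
  {m: True}


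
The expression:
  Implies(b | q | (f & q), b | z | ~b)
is always true.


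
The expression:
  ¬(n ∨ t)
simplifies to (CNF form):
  ¬n ∧ ¬t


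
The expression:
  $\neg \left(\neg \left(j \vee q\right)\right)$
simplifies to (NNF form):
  $j \vee q$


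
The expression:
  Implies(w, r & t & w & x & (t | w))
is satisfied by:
  {t: True, r: True, x: True, w: False}
  {t: True, r: True, x: False, w: False}
  {t: True, x: True, r: False, w: False}
  {t: True, x: False, r: False, w: False}
  {r: True, x: True, t: False, w: False}
  {r: True, t: False, x: False, w: False}
  {r: False, x: True, t: False, w: False}
  {r: False, t: False, x: False, w: False}
  {t: True, w: True, r: True, x: True}


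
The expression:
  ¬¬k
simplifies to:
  k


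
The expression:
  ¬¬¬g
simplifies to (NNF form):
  ¬g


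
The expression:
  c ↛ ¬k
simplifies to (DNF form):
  c ∧ k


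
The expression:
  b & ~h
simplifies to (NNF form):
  b & ~h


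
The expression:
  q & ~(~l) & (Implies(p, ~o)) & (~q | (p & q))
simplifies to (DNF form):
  l & p & q & ~o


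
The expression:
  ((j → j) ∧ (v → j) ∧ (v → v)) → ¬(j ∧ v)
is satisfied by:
  {v: False, j: False}
  {j: True, v: False}
  {v: True, j: False}


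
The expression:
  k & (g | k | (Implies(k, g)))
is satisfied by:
  {k: True}


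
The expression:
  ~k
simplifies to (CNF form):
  ~k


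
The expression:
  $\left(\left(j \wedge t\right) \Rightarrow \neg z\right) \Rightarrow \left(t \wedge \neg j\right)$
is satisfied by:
  {t: True, z: True, j: False}
  {t: True, z: False, j: False}
  {t: True, j: True, z: True}


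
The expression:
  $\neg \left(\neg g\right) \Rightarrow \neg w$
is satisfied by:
  {w: False, g: False}
  {g: True, w: False}
  {w: True, g: False}


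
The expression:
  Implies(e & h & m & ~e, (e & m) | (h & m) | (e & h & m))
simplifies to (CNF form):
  True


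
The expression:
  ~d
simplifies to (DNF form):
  ~d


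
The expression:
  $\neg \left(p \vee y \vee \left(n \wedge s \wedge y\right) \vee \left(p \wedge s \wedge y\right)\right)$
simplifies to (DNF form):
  $\neg p \wedge \neg y$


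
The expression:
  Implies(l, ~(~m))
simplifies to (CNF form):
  m | ~l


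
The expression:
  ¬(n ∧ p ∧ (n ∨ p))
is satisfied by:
  {p: False, n: False}
  {n: True, p: False}
  {p: True, n: False}


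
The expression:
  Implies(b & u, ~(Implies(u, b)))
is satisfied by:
  {u: False, b: False}
  {b: True, u: False}
  {u: True, b: False}


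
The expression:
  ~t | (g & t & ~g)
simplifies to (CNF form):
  ~t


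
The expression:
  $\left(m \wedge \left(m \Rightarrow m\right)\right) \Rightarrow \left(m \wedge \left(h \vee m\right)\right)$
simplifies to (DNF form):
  $\text{True}$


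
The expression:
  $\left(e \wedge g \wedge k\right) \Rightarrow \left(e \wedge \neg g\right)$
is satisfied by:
  {g: False, k: False, e: False}
  {e: True, g: False, k: False}
  {k: True, g: False, e: False}
  {e: True, k: True, g: False}
  {g: True, e: False, k: False}
  {e: True, g: True, k: False}
  {k: True, g: True, e: False}


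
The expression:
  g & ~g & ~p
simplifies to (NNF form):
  False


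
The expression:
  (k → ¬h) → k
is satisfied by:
  {k: True}


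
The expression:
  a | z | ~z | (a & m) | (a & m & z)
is always true.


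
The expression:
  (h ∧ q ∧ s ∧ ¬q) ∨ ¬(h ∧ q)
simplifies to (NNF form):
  ¬h ∨ ¬q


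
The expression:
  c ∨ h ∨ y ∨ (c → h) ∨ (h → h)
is always true.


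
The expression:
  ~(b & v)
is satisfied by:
  {v: False, b: False}
  {b: True, v: False}
  {v: True, b: False}


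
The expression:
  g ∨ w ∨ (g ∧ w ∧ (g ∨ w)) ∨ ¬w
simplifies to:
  True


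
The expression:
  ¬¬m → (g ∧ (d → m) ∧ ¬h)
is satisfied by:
  {g: True, m: False, h: False}
  {g: False, m: False, h: False}
  {h: True, g: True, m: False}
  {h: True, g: False, m: False}
  {m: True, g: True, h: False}


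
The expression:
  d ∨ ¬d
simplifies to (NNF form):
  True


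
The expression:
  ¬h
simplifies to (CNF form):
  ¬h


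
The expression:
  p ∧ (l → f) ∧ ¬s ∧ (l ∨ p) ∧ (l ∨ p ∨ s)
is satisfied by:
  {p: True, f: True, l: False, s: False}
  {p: True, l: False, f: False, s: False}
  {p: True, f: True, l: True, s: False}


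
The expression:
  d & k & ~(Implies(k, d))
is never true.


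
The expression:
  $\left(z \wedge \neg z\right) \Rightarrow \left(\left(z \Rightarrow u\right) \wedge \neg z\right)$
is always true.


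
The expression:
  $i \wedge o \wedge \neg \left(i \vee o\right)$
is never true.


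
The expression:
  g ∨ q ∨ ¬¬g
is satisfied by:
  {q: True, g: True}
  {q: True, g: False}
  {g: True, q: False}


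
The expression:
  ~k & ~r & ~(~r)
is never true.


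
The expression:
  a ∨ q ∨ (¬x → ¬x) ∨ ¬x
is always true.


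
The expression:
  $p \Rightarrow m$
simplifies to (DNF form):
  $m \vee \neg p$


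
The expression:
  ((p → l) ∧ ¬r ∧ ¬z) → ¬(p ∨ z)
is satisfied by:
  {r: True, z: True, l: False, p: False}
  {r: True, l: False, z: False, p: False}
  {z: True, r: False, l: False, p: False}
  {r: False, l: False, z: False, p: False}
  {p: True, r: True, z: True, l: False}
  {p: True, r: True, l: False, z: False}
  {p: True, z: True, r: False, l: False}
  {p: True, r: False, l: False, z: False}
  {r: True, l: True, z: True, p: False}
  {r: True, l: True, p: False, z: False}
  {l: True, z: True, p: False, r: False}
  {l: True, p: False, z: False, r: False}
  {r: True, l: True, p: True, z: True}
  {r: True, l: True, p: True, z: False}
  {l: True, p: True, z: True, r: False}


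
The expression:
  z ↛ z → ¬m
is always true.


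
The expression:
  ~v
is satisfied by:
  {v: False}


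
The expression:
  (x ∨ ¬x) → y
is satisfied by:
  {y: True}


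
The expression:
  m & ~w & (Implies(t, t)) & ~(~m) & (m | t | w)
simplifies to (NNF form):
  m & ~w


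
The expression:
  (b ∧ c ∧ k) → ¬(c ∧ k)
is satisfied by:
  {k: False, b: False, c: False}
  {c: True, k: False, b: False}
  {b: True, k: False, c: False}
  {c: True, b: True, k: False}
  {k: True, c: False, b: False}
  {c: True, k: True, b: False}
  {b: True, k: True, c: False}


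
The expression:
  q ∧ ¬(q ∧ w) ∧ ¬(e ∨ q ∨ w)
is never true.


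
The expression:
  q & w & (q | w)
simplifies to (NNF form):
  q & w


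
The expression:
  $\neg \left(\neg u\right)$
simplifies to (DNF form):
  $u$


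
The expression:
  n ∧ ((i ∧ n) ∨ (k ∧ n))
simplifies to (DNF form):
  (i ∧ n) ∨ (k ∧ n)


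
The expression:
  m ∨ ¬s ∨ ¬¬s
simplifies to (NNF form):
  True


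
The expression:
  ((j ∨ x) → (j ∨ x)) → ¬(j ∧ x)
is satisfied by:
  {x: False, j: False}
  {j: True, x: False}
  {x: True, j: False}


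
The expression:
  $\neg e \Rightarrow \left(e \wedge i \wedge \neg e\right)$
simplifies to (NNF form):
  $e$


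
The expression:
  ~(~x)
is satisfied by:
  {x: True}


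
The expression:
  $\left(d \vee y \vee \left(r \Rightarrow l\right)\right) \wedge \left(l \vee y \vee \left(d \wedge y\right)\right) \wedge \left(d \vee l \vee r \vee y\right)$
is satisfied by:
  {y: True, l: True}
  {y: True, l: False}
  {l: True, y: False}


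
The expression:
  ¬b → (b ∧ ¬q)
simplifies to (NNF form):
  b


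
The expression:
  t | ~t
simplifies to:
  True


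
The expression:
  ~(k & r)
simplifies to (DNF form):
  ~k | ~r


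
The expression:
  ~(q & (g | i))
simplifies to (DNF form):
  ~q | (~g & ~i)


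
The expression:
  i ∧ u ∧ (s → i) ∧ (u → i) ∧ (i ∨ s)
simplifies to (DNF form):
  i ∧ u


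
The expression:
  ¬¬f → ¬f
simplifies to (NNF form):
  ¬f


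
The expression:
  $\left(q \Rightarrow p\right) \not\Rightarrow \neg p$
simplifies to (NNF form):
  $p$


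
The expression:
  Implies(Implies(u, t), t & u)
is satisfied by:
  {u: True}


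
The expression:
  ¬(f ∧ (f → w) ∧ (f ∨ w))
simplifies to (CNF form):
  ¬f ∨ ¬w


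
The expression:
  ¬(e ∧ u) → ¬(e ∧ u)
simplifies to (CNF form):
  True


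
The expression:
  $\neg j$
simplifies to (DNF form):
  $\neg j$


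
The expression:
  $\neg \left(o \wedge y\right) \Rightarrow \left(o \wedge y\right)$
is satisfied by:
  {o: True, y: True}


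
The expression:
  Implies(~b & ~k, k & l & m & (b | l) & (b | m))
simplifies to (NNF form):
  b | k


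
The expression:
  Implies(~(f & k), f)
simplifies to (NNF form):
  f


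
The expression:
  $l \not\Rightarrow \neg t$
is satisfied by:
  {t: True, l: True}


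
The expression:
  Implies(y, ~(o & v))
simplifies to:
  ~o | ~v | ~y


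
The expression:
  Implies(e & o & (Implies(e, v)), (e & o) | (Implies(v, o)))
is always true.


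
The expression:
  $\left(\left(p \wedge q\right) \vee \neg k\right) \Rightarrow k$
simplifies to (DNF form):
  $k$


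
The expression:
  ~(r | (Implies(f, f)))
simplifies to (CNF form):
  False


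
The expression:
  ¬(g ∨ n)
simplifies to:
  ¬g ∧ ¬n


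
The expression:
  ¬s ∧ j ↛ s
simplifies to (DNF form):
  j ∧ ¬s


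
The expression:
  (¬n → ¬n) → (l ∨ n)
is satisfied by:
  {n: True, l: True}
  {n: True, l: False}
  {l: True, n: False}


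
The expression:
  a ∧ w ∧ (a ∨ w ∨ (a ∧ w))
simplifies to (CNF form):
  a ∧ w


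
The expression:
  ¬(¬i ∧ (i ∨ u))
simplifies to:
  i ∨ ¬u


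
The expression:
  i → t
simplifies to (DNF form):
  t ∨ ¬i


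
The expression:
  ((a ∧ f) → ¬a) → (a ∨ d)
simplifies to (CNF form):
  a ∨ d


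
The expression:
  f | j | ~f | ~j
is always true.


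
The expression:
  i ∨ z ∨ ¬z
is always true.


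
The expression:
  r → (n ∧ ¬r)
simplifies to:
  ¬r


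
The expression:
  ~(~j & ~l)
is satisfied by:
  {l: True, j: True}
  {l: True, j: False}
  {j: True, l: False}


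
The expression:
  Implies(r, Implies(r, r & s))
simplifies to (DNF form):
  s | ~r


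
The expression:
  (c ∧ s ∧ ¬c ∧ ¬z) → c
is always true.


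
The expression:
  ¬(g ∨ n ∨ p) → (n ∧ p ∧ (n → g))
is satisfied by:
  {n: True, g: True, p: True}
  {n: True, g: True, p: False}
  {n: True, p: True, g: False}
  {n: True, p: False, g: False}
  {g: True, p: True, n: False}
  {g: True, p: False, n: False}
  {p: True, g: False, n: False}


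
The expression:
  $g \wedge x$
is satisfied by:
  {x: True, g: True}


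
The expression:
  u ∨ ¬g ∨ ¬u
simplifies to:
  True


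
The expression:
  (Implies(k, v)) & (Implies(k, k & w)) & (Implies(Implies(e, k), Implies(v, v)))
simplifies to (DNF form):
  ~k | (v & w)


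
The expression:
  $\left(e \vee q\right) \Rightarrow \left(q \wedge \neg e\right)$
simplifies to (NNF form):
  $\neg e$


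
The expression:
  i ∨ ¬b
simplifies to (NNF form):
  i ∨ ¬b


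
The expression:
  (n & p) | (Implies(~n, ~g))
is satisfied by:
  {n: True, g: False}
  {g: False, n: False}
  {g: True, n: True}


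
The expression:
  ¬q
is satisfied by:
  {q: False}


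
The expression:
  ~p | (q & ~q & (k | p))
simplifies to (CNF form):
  ~p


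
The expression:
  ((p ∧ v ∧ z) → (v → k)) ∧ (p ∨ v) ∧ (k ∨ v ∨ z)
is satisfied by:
  {v: True, k: True, p: True, z: False}
  {v: True, p: True, z: False, k: False}
  {v: True, k: True, z: True, p: True}
  {v: True, k: True, p: False, z: False}
  {v: True, p: False, z: False, k: False}
  {v: True, k: True, z: True, p: False}
  {v: True, z: True, p: False, k: False}
  {k: True, p: True, z: False, v: False}
  {k: True, z: True, p: True, v: False}
  {z: True, p: True, k: False, v: False}


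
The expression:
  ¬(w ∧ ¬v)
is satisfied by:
  {v: True, w: False}
  {w: False, v: False}
  {w: True, v: True}


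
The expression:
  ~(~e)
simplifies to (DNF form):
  e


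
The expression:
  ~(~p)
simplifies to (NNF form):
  p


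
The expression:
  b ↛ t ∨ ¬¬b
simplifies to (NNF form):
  b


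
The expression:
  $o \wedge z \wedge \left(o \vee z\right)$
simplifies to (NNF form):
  $o \wedge z$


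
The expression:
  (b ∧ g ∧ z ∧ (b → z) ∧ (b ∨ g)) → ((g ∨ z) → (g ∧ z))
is always true.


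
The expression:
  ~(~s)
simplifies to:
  s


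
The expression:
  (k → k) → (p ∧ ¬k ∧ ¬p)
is never true.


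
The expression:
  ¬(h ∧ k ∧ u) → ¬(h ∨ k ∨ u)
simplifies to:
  (h ∨ ¬u) ∧ (k ∨ ¬h) ∧ (u ∨ ¬k)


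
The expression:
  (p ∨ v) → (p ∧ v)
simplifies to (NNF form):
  (p ∧ v) ∨ (¬p ∧ ¬v)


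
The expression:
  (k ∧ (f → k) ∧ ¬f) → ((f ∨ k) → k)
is always true.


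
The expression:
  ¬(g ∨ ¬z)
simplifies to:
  z ∧ ¬g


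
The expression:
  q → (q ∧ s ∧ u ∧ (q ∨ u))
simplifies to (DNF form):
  (s ∧ u) ∨ ¬q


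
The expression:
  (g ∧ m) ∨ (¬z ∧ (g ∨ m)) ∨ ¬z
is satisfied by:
  {g: True, m: True, z: False}
  {g: True, m: False, z: False}
  {m: True, g: False, z: False}
  {g: False, m: False, z: False}
  {z: True, g: True, m: True}


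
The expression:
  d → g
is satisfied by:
  {g: True, d: False}
  {d: False, g: False}
  {d: True, g: True}


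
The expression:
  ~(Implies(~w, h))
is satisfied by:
  {w: False, h: False}


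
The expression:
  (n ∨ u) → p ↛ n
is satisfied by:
  {p: True, n: False, u: False}
  {n: False, u: False, p: False}
  {p: True, u: True, n: False}


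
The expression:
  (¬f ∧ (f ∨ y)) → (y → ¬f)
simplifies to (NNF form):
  True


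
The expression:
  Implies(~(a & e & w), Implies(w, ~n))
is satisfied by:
  {a: True, e: True, w: False, n: False}
  {a: True, e: False, w: False, n: False}
  {e: True, a: False, w: False, n: False}
  {a: False, e: False, w: False, n: False}
  {a: True, n: True, e: True, w: False}
  {a: True, n: True, e: False, w: False}
  {n: True, e: True, a: False, w: False}
  {n: True, a: False, e: False, w: False}
  {a: True, w: True, e: True, n: False}
  {a: True, w: True, e: False, n: False}
  {w: True, e: True, a: False, n: False}
  {w: True, a: False, e: False, n: False}
  {a: True, n: True, w: True, e: True}


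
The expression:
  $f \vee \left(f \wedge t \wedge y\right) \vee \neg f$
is always true.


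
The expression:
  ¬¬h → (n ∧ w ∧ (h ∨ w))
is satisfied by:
  {n: True, w: True, h: False}
  {n: True, w: False, h: False}
  {w: True, n: False, h: False}
  {n: False, w: False, h: False}
  {n: True, h: True, w: True}


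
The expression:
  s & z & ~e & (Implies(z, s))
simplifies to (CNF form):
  s & z & ~e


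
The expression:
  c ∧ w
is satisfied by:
  {c: True, w: True}


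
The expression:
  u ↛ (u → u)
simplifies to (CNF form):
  False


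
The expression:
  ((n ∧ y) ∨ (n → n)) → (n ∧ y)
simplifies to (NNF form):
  n ∧ y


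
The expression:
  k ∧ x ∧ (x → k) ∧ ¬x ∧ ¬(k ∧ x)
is never true.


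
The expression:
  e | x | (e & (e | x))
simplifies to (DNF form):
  e | x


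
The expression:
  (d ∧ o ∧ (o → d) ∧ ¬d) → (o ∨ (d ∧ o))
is always true.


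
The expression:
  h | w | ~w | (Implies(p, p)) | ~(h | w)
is always true.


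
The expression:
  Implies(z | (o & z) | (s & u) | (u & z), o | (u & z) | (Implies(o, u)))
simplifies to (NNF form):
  True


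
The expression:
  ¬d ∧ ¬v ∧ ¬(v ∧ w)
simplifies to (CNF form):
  ¬d ∧ ¬v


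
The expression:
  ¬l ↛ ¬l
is never true.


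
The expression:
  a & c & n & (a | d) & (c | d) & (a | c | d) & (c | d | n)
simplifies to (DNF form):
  a & c & n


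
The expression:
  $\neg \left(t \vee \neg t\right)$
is never true.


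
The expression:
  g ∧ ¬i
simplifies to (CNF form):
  g ∧ ¬i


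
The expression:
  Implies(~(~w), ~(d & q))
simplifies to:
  ~d | ~q | ~w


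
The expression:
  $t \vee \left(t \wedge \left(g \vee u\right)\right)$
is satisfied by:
  {t: True}


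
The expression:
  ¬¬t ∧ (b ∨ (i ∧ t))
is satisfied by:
  {t: True, i: True, b: True}
  {t: True, i: True, b: False}
  {t: True, b: True, i: False}


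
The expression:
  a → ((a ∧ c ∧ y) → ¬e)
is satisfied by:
  {e: False, y: False, a: False, c: False}
  {c: True, e: False, y: False, a: False}
  {a: True, e: False, y: False, c: False}
  {c: True, a: True, e: False, y: False}
  {y: True, c: False, e: False, a: False}
  {c: True, y: True, e: False, a: False}
  {a: True, y: True, c: False, e: False}
  {c: True, a: True, y: True, e: False}
  {e: True, a: False, y: False, c: False}
  {c: True, e: True, a: False, y: False}
  {a: True, e: True, c: False, y: False}
  {c: True, a: True, e: True, y: False}
  {y: True, e: True, a: False, c: False}
  {c: True, y: True, e: True, a: False}
  {a: True, y: True, e: True, c: False}


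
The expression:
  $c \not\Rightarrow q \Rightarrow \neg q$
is always true.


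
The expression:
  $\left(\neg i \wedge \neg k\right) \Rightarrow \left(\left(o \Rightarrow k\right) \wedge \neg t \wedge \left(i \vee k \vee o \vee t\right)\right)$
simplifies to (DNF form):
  $i \vee k$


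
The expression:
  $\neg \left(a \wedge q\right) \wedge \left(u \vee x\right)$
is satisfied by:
  {x: True, u: True, a: False, q: False}
  {x: True, a: False, u: False, q: False}
  {u: True, x: False, a: False, q: False}
  {q: True, x: True, u: True, a: False}
  {q: True, x: True, a: False, u: False}
  {q: True, u: True, x: False, a: False}
  {x: True, a: True, u: True, q: False}
  {x: True, a: True, q: False, u: False}
  {a: True, u: True, q: False, x: False}


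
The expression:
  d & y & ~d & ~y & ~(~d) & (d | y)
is never true.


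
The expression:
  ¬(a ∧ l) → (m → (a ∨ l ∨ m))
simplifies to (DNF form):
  True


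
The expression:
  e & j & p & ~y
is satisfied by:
  {p: True, j: True, e: True, y: False}


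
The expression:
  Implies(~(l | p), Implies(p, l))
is always true.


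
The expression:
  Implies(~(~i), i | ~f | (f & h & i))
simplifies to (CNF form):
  True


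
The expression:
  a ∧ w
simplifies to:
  a ∧ w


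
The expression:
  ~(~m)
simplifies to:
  m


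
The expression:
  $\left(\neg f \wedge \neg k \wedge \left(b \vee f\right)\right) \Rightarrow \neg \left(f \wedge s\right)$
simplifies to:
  $\text{True}$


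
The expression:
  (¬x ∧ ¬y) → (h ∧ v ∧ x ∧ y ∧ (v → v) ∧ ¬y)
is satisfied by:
  {y: True, x: True}
  {y: True, x: False}
  {x: True, y: False}


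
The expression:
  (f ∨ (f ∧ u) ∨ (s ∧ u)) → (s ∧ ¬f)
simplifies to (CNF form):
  ¬f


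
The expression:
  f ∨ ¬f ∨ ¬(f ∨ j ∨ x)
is always true.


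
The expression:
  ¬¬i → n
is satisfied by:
  {n: True, i: False}
  {i: False, n: False}
  {i: True, n: True}


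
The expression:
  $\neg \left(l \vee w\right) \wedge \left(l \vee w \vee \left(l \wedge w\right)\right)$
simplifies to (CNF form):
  $\text{False}$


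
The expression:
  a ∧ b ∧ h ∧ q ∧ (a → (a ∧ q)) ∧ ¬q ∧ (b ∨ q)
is never true.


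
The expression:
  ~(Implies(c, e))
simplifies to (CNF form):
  c & ~e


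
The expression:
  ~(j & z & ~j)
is always true.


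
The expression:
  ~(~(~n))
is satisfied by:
  {n: False}


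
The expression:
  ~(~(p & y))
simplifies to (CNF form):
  p & y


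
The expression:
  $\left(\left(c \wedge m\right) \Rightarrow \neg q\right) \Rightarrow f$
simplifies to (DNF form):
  $f \vee \left(c \wedge m \wedge q\right)$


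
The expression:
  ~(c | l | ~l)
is never true.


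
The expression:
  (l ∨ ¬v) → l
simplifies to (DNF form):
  l ∨ v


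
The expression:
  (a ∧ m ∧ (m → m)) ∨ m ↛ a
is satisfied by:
  {m: True}


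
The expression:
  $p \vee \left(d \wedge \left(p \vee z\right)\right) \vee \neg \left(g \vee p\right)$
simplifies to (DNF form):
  $p \vee \left(d \wedge z\right) \vee \neg g$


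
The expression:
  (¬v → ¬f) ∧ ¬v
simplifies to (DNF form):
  ¬f ∧ ¬v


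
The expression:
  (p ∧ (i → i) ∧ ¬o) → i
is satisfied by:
  {i: True, o: True, p: False}
  {i: True, p: False, o: False}
  {o: True, p: False, i: False}
  {o: False, p: False, i: False}
  {i: True, o: True, p: True}
  {i: True, p: True, o: False}
  {o: True, p: True, i: False}


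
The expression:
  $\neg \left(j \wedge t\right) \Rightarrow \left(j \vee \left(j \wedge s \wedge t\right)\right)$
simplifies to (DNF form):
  $j$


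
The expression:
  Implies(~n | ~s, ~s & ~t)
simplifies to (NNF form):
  (n & s) | (~s & ~t)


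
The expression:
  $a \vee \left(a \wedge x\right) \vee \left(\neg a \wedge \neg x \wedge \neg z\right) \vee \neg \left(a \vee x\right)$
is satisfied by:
  {a: True, x: False}
  {x: False, a: False}
  {x: True, a: True}


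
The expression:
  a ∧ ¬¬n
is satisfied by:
  {a: True, n: True}


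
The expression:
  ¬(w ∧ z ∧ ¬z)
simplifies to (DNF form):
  True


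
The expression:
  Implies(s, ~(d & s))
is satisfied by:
  {s: False, d: False}
  {d: True, s: False}
  {s: True, d: False}


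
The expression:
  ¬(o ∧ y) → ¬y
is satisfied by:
  {o: True, y: False}
  {y: False, o: False}
  {y: True, o: True}


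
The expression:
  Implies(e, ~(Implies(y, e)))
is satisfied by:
  {e: False}


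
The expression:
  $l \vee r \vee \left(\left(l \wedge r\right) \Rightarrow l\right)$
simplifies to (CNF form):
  $\text{True}$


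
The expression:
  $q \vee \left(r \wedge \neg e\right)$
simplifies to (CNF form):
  $\left(q \vee r\right) \wedge \left(q \vee \neg e\right)$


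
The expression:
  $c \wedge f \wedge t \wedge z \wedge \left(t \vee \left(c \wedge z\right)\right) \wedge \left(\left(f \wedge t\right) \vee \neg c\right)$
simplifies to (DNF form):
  $c \wedge f \wedge t \wedge z$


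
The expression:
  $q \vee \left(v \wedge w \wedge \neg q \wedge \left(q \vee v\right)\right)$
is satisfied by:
  {q: True, v: True, w: True}
  {q: True, v: True, w: False}
  {q: True, w: True, v: False}
  {q: True, w: False, v: False}
  {v: True, w: True, q: False}


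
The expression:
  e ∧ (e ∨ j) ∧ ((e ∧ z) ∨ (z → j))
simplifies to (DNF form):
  e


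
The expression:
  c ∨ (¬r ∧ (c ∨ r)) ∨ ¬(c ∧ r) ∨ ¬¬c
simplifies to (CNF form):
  True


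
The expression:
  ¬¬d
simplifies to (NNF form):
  d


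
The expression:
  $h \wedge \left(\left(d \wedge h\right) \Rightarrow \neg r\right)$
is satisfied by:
  {h: True, d: False, r: False}
  {h: True, r: True, d: False}
  {h: True, d: True, r: False}


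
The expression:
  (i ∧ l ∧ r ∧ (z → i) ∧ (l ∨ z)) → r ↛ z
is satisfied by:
  {l: False, z: False, i: False, r: False}
  {r: True, l: False, z: False, i: False}
  {i: True, l: False, z: False, r: False}
  {r: True, i: True, l: False, z: False}
  {z: True, r: False, l: False, i: False}
  {r: True, z: True, l: False, i: False}
  {i: True, z: True, r: False, l: False}
  {r: True, i: True, z: True, l: False}
  {l: True, i: False, z: False, r: False}
  {r: True, l: True, i: False, z: False}
  {i: True, l: True, r: False, z: False}
  {r: True, i: True, l: True, z: False}
  {z: True, l: True, i: False, r: False}
  {r: True, z: True, l: True, i: False}
  {i: True, z: True, l: True, r: False}


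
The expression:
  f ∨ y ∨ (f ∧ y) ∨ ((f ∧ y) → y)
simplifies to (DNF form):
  True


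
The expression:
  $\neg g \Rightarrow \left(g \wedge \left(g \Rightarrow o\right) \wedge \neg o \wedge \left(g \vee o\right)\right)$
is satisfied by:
  {g: True}


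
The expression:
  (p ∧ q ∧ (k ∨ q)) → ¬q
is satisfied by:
  {p: False, q: False}
  {q: True, p: False}
  {p: True, q: False}


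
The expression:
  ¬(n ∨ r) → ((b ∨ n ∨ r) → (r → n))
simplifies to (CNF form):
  True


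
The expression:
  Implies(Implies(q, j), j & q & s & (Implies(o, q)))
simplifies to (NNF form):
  q & (s | ~j)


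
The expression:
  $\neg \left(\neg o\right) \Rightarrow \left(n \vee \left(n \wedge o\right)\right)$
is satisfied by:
  {n: True, o: False}
  {o: False, n: False}
  {o: True, n: True}


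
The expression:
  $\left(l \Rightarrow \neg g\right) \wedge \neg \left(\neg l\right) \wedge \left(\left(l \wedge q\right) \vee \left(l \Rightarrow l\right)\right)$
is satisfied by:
  {l: True, g: False}


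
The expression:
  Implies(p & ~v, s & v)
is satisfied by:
  {v: True, p: False}
  {p: False, v: False}
  {p: True, v: True}


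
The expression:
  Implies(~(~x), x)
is always true.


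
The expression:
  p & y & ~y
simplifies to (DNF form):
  False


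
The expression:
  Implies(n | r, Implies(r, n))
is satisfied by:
  {n: True, r: False}
  {r: False, n: False}
  {r: True, n: True}


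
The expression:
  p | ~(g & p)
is always true.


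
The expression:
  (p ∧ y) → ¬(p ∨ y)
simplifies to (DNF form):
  ¬p ∨ ¬y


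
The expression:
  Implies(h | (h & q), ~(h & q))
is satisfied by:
  {h: False, q: False}
  {q: True, h: False}
  {h: True, q: False}


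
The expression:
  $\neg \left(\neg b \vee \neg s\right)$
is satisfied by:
  {b: True, s: True}


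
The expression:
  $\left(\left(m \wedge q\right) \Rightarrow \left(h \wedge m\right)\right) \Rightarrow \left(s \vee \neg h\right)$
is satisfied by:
  {s: True, h: False}
  {h: False, s: False}
  {h: True, s: True}
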